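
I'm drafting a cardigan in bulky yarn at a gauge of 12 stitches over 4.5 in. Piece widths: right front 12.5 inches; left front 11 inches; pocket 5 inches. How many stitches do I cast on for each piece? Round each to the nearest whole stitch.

right front 33; left front 29; pocket 13.

Rate = 12/4.5 = 2.667 sts per in.
right front: 12.5 × 2.667 = 33.33 → 33.
left front: 11 × 2.667 = 29.33 → 29.
pocket: 5 × 2.667 = 13.33 → 13.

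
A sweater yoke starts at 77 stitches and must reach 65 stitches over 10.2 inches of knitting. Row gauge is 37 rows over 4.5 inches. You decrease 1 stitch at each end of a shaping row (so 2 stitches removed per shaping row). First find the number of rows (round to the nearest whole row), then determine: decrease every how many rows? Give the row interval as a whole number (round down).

Decrease every 14th row.

Rows = 10.2 × 8.222 = 83.9 → 84 rows.
Stitches to remove: 12 → 6 shaping rows (at 2 st each).
84 / 6 = 14.00 → every 14 rows.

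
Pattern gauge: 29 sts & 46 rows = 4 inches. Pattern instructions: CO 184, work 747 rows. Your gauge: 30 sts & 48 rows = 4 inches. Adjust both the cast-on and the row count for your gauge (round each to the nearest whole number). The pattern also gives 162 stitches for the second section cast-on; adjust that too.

Stitches: 184 × 30/29 = 190.34 → 190.
Rows: 747 × 48/46 = 779.48 → 779.
second section cast-on: 162 × 30/29 = 167.59 → 168.

Cast on 190 stitches; work 779 rows; second section cast-on 168 stitches.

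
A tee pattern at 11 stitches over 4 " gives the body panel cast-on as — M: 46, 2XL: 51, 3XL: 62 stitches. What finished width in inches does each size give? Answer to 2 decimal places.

11/4 = 2.75 sts per in.
M: 46 / 2.75 = 16.727 → 16.73 in.
2XL: 51 / 2.75 = 18.545 → 18.55 in.
3XL: 62 / 2.75 = 22.545 → 22.55 in.

M 16.73 inches; 2XL 18.55 inches; 3XL 22.55 inches.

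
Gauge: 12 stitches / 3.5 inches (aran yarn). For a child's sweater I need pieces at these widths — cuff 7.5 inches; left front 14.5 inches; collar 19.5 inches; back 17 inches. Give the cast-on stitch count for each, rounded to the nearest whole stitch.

Rate = 12/3.5 = 3.429 sts per in.
cuff: 7.5 × 3.429 = 25.71 → 26.
left front: 14.5 × 3.429 = 49.71 → 50.
collar: 19.5 × 3.429 = 66.86 → 67.
back: 17 × 3.429 = 58.29 → 58.

cuff 26; left front 50; collar 67; back 58.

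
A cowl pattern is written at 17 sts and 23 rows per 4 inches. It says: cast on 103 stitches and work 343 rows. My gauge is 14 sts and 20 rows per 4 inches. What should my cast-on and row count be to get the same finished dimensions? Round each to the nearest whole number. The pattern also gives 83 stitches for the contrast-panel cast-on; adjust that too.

Cast on 85 stitches; work 298 rows; contrast-panel cast-on 68 stitches.

Stitches: 103 × 14/17 = 84.82 → 85.
Rows: 343 × 20/23 = 298.26 → 298.
contrast-panel cast-on: 83 × 14/17 = 68.35 → 68.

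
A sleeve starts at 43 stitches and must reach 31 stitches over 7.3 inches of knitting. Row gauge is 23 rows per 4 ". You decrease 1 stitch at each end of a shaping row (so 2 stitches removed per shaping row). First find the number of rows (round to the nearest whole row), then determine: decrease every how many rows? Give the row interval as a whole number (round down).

Rows = 7.3 × 5.75 = 42.0 → 42 rows.
Stitches to remove: 12 → 6 shaping rows (at 2 st each).
42 / 6 = 7.00 → every 7 rows.

Decrease every 7th row.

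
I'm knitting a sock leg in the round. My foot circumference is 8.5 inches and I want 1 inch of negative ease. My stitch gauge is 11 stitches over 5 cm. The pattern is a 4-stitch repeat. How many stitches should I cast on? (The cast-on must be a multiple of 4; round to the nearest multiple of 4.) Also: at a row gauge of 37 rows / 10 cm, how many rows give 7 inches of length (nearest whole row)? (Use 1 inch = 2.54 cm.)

Finished = 8.5 − 1 = 7.5 inches.
7.5 inches × 2.54 = 19.05 cm.
11/5 = 2.2 sts per cm; 19.05 × 2.2 = 41.91 sts.
Nearest multiple of 4 → 40.
7 inches = 17.78 cm; × 3.7 = 65.79 → 66 rows.

Cast on 40 stitches; work 66 rows.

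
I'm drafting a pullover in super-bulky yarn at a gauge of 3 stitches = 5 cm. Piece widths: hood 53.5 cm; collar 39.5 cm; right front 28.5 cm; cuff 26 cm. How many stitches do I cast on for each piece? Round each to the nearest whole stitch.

Rate = 3/5 = 0.6 sts per cm.
hood: 53.5 × 0.6 = 32.10 → 32.
collar: 39.5 × 0.6 = 23.70 → 24.
right front: 28.5 × 0.6 = 17.10 → 17.
cuff: 26 × 0.6 = 15.60 → 16.

hood 32; collar 24; right front 17; cuff 16.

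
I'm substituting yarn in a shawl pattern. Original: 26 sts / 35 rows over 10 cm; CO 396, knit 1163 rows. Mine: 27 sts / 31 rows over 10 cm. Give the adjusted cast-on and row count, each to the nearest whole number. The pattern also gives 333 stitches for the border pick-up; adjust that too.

Cast on 411 stitches; work 1030 rows; border pick-up 346 stitches.

Stitches: 396 × 27/26 = 411.23 → 411.
Rows: 1163 × 31/35 = 1030.09 → 1030.
border pick-up: 333 × 27/26 = 345.81 → 346.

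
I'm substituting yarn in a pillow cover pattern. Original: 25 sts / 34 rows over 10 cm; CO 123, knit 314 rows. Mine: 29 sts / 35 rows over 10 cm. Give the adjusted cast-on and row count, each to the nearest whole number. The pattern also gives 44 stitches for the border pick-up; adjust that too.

Stitches: 123 × 29/25 = 142.68 → 143.
Rows: 314 × 35/34 = 323.24 → 323.
border pick-up: 44 × 29/25 = 51.04 → 51.

Cast on 143 stitches; work 323 rows; border pick-up 51 stitches.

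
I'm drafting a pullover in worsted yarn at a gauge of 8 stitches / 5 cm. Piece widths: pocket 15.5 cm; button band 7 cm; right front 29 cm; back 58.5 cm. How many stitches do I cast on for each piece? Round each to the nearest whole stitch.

Rate = 8/5 = 1.6 sts per cm.
pocket: 15.5 × 1.6 = 24.80 → 25.
button band: 7 × 1.6 = 11.20 → 11.
right front: 29 × 1.6 = 46.40 → 46.
back: 58.5 × 1.6 = 93.60 → 94.

pocket 25; button band 11; right front 46; back 94.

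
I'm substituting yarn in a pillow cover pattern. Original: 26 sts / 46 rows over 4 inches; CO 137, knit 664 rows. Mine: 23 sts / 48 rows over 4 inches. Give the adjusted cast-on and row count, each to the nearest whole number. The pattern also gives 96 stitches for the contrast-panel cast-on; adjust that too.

Stitches: 137 × 23/26 = 121.19 → 121.
Rows: 664 × 48/46 = 692.87 → 693.
contrast-panel cast-on: 96 × 23/26 = 84.92 → 85.

Cast on 121 stitches; work 693 rows; contrast-panel cast-on 85 stitches.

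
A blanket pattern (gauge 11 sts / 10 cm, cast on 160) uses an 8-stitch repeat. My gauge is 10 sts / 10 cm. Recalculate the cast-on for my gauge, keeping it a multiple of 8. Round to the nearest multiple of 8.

144 stitches.

160 × 10 / 11 = 145.45.
Nearest multiple of 8: 144.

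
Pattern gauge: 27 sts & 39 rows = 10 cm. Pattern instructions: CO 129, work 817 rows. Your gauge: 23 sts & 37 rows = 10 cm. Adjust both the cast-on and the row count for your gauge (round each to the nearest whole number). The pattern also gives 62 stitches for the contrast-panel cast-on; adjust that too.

Cast on 110 stitches; work 775 rows; contrast-panel cast-on 53 stitches.

Stitches: 129 × 23/27 = 109.89 → 110.
Rows: 817 × 37/39 = 775.10 → 775.
contrast-panel cast-on: 62 × 23/27 = 52.81 → 53.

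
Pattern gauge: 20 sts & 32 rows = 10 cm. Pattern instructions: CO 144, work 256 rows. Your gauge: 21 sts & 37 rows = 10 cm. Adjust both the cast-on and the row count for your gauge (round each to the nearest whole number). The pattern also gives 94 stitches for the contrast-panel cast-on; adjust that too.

Cast on 151 stitches; work 296 rows; contrast-panel cast-on 99 stitches.

Stitches: 144 × 21/20 = 151.20 → 151.
Rows: 256 × 37/32 = 296.00 → 296.
contrast-panel cast-on: 94 × 21/20 = 98.70 → 99.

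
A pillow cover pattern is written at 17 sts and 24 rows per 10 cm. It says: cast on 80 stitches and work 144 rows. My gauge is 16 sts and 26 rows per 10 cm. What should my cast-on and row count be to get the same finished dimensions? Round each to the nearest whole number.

Stitches: 80 × 16/17 = 75.29 → 75.
Rows: 144 × 26/24 = 156.00 → 156.

Cast on 75 stitches; work 156 rows.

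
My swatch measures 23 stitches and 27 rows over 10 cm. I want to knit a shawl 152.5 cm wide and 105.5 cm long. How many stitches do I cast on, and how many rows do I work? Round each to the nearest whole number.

Stitch gauge = 23/10 = 2.3 sts/cm; 152.5 × 2.3 = 350.75 → 351 sts.
Row gauge = 27/10 = 2.7 rows/cm; 105.5 × 2.7 = 284.85 → 285 rows.

Cast on 351 stitches and work 285 rows.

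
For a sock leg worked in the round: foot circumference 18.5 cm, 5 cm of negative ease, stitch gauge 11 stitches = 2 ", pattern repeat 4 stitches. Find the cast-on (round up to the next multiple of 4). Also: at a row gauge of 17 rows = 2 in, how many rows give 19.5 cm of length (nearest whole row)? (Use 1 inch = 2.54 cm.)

Finished = 18.5 − 5 = 13.5 cm.
13.5 cm × 1/2.54 = 5.31 inches.
11/2 = 5.5 sts per in; 5.31 × 5.5 = 29.23 sts.
Next multiple of 4 → 32.
19.5 cm = 7.68 inches; × 8.5 = 65.26 → 65 rows.

Cast on 32 stitches; work 65 rows.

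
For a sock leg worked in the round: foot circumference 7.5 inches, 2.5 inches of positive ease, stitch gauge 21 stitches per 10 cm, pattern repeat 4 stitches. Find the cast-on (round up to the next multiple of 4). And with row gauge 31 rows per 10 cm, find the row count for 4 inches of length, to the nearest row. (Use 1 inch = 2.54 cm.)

Finished = 7.5 + 2.5 = 10 inches.
10 inches × 2.54 = 25.40 cm.
21/10 = 2.1 sts per cm; 25.40 × 2.1 = 53.34 sts.
Next multiple of 4 → 56.
4 inches = 10.16 cm; × 3.1 = 31.50 → 31 rows.

Cast on 56 stitches; work 31 rows.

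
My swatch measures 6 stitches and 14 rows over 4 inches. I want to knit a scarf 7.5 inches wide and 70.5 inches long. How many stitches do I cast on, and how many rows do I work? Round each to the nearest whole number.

Cast on 11 stitches and work 247 rows.

Stitch gauge = 6/4 = 1.5 sts/in; 7.5 × 1.5 = 11.25 → 11 sts.
Row gauge = 14/4 = 3.5 rows/in; 70.5 × 3.5 = 246.75 → 247 rows.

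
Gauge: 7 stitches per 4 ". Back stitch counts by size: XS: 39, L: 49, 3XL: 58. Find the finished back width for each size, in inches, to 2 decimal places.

7/4 = 1.75 sts per in.
XS: 39 / 1.75 = 22.286 → 22.29 in.
L: 49 / 1.75 = 28.000 → 28.00 in.
3XL: 58 / 1.75 = 33.143 → 33.14 in.

XS 22.29 inches; L 28.00 inches; 3XL 33.14 inches.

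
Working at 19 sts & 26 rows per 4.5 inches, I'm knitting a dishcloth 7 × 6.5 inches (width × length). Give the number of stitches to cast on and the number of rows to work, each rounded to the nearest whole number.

Cast on 30 stitches and work 38 rows.

Stitch gauge = 19/4.5 = 4.222 sts/in; 7 × 4.222 = 29.56 → 30 sts.
Row gauge = 26/4.5 = 5.778 rows/in; 6.5 × 5.778 = 37.56 → 38 rows.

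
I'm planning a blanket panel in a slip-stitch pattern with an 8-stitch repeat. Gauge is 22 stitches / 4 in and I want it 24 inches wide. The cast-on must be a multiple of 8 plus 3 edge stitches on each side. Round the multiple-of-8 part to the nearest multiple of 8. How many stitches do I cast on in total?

134 stitches.

22 / 4 = 5.5 sts per inch.
24 × 5.5 = 132.00 sts.
Less 6 edge sts → 126.00 for the repeat.
Nearest multiple of 8: 128.
Add back 6 edge sts → 134.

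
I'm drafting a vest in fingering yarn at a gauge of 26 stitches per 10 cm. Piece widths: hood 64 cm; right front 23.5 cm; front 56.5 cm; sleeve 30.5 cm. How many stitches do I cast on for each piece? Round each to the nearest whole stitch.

hood 166; right front 61; front 147; sleeve 79.

Rate = 26/10 = 2.6 sts per cm.
hood: 64 × 2.6 = 166.40 → 166.
right front: 23.5 × 2.6 = 61.10 → 61.
front: 56.5 × 2.6 = 146.90 → 147.
sleeve: 30.5 × 2.6 = 79.30 → 79.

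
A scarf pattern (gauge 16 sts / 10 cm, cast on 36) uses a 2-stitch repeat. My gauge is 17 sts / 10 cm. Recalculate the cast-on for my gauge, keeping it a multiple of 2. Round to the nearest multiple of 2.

CO 38 sts.

36 × 17 / 16 = 38.25.
Nearest multiple of 2: 38.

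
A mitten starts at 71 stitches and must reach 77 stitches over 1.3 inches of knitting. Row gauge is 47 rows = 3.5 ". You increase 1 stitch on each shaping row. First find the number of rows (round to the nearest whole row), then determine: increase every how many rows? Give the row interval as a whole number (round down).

Increase every 2nd row.

Rows = 1.3 × 13.429 = 17.5 → 17 rows.
Stitches to add: 6 → 6 shaping rows (at 1 st each).
17 / 6 = 2.83 → every 2 rows.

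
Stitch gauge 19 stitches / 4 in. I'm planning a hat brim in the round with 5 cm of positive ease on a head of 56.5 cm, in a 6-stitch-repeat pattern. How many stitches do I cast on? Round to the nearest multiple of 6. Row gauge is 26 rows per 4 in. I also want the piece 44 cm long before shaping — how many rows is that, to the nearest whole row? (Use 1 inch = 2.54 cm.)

Finished = 56.5 + 5 = 61.5 cm.
61.5 cm × 1/2.54 = 24.21 inches.
19/4 = 4.75 sts per in; 24.21 × 4.75 = 115.01 sts.
Nearest multiple of 6 → 114.
44 cm = 17.32 inches; × 6.5 = 112.60 → 113 rows.

Cast on 114 stitches; work 113 rows.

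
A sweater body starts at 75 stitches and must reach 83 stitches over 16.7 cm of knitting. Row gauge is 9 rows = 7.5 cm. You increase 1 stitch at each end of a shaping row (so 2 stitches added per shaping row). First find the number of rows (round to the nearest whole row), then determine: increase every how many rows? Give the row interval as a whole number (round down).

Rows = 16.7 × 1.2 = 20.0 → 20 rows.
Stitches to add: 8 → 4 shaping rows (at 2 st each).
20 / 4 = 5.00 → every 5 rows.

Increase every 5th row.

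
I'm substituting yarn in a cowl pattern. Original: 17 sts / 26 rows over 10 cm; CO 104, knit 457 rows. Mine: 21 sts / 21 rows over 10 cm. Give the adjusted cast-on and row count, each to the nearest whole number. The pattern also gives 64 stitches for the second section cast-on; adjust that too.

Cast on 128 stitches; work 369 rows; second section cast-on 79 stitches.

Stitches: 104 × 21/17 = 128.47 → 128.
Rows: 457 × 21/26 = 369.12 → 369.
second section cast-on: 64 × 21/17 = 79.06 → 79.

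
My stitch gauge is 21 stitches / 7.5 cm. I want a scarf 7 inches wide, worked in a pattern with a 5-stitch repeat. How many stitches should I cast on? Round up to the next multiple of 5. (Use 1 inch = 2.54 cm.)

Cast on 50 stitches.

7 in = 7 × 2.54 = 17.78 cm.
21 / 7.5 = 2.8 sts/cm.
17.78 × 2.8 = 49.78 sts.
→ 50.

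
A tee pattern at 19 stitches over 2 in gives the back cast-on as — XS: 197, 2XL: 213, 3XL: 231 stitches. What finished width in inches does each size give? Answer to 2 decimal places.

19/2 = 9.5 sts per in.
XS: 197 / 9.5 = 20.737 → 20.74 in.
2XL: 213 / 9.5 = 22.421 → 22.42 in.
3XL: 231 / 9.5 = 24.316 → 24.32 in.

XS 20.74 inches; 2XL 22.42 inches; 3XL 24.32 inches.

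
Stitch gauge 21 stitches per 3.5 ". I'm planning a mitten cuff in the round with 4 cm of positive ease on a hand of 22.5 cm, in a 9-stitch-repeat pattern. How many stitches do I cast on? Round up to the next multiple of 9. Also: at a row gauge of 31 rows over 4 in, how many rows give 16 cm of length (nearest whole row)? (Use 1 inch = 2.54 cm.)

Finished = 22.5 + 4 = 26.5 cm.
26.5 cm × 1/2.54 = 10.43 inches.
21/3.5 = 6 sts per in; 10.43 × 6 = 62.60 sts.
Next multiple of 9 → 63.
16 cm = 6.30 inches; × 7.75 = 48.82 → 49 rows.

Cast on 63 stitches; work 49 rows.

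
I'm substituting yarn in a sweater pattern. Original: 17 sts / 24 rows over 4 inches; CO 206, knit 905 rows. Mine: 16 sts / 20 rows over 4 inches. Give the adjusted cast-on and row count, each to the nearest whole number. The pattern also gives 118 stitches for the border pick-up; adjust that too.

Cast on 194 stitches; work 754 rows; border pick-up 111 stitches.

Stitches: 206 × 16/17 = 193.88 → 194.
Rows: 905 × 20/24 = 754.17 → 754.
border pick-up: 118 × 16/17 = 111.06 → 111.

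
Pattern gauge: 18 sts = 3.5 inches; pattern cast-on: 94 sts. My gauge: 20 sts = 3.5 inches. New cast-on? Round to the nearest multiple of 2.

Scale factor = 20 / 18 = 1.111.
94 × 20 / 18 = 104.44 sts.
→ 104 sts.

104 stitches.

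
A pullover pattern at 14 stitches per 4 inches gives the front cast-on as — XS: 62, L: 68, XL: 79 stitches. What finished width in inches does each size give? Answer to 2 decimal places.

14/4 = 3.5 sts per in.
XS: 62 / 3.5 = 17.714 → 17.71 in.
L: 68 / 3.5 = 19.429 → 19.43 in.
XL: 79 / 3.5 = 22.571 → 22.57 in.

XS 17.71 inches; L 19.43 inches; XL 22.57 inches.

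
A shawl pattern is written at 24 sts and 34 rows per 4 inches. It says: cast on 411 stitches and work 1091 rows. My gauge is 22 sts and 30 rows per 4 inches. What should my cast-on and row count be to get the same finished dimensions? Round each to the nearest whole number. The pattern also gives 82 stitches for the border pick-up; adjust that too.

Stitches: 411 × 22/24 = 376.75 → 377.
Rows: 1091 × 30/34 = 962.65 → 963.
border pick-up: 82 × 22/24 = 75.17 → 75.

Cast on 377 stitches; work 963 rows; border pick-up 75 stitches.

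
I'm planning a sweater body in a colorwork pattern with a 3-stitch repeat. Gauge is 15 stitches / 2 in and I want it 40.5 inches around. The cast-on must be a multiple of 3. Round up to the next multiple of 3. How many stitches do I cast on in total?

CO 306 sts.

15 / 2 = 7.5 sts per inch.
40.5 × 7.5 = 303.75 sts.
Next multiple of 3: 306.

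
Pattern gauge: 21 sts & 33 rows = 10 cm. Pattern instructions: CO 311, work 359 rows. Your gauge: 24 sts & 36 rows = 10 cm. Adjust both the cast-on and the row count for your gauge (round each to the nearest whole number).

Stitches: 311 × 24/21 = 355.43 → 355.
Rows: 359 × 36/33 = 391.64 → 392.

Cast on 355 stitches; work 392 rows.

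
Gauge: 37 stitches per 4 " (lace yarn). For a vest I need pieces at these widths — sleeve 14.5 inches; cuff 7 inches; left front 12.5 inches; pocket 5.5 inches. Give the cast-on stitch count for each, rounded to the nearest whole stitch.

Rate = 37/4 = 9.25 sts per in.
sleeve: 14.5 × 9.25 = 134.12 → 134.
cuff: 7 × 9.25 = 64.75 → 65.
left front: 12.5 × 9.25 = 115.62 → 116.
pocket: 5.5 × 9.25 = 50.88 → 51.

sleeve 134; cuff 65; left front 116; pocket 51.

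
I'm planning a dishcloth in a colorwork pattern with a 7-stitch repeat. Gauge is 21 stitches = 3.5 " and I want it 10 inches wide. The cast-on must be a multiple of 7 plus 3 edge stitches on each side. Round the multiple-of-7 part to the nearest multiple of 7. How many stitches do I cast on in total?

21 / 3.5 = 6 sts per inch.
10 × 6 = 60.00 sts.
Less 6 edge sts → 54.00 for the repeat.
Nearest multiple of 7: 56.
Add back 6 edge sts → 62.

Cast on 62 stitches.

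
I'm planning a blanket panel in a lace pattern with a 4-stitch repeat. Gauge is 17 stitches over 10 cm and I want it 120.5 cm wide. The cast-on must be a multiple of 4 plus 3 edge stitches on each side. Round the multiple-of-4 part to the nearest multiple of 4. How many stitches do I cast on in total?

17 / 10 = 1.7 sts per cm.
120.5 × 1.7 = 204.85 sts.
Less 6 edge sts → 198.85 for the repeat.
Nearest multiple of 4: 200.
Add back 6 edge sts → 206.

206 stitches.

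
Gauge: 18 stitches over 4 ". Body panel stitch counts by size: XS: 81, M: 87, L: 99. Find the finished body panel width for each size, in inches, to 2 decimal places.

XS 18.00 inches; M 19.33 inches; L 22.00 inches.

18/4 = 4.5 sts per in.
XS: 81 / 4.5 = 18.000 → 18.00 in.
M: 87 / 4.5 = 19.333 → 19.33 in.
L: 99 / 4.5 = 22.000 → 22.00 in.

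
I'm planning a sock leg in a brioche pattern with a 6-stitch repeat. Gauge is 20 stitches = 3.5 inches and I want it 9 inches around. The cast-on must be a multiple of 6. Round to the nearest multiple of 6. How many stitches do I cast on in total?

Cast on 54 stitches.

20 / 3.5 = 5.714 sts per inch.
9 × 5.714 = 51.43 sts.
Nearest multiple of 6: 54.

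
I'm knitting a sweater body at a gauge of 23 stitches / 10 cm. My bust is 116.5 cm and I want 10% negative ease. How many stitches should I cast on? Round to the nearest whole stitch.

CO 241 sts.

Finished = 116.5 × 0.90 = 104.85 cm.
23 / 10 = 2.3 sts per cm.
104.85 × 2.3 = 241.16 sts.
→ 241 sts.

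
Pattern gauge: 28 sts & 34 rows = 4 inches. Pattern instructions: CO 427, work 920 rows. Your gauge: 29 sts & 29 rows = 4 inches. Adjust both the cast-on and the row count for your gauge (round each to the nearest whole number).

Stitches: 427 × 29/28 = 442.25 → 442.
Rows: 920 × 29/34 = 784.71 → 785.

Cast on 442 stitches; work 785 rows.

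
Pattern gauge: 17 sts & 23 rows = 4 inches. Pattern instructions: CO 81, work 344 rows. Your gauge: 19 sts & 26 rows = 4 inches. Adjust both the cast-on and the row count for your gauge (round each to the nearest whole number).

Stitches: 81 × 19/17 = 90.53 → 91.
Rows: 344 × 26/23 = 388.87 → 389.

Cast on 91 stitches; work 389 rows.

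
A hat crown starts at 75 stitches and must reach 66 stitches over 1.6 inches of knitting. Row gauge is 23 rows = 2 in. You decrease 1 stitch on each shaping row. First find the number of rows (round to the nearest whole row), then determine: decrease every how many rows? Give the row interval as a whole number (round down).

Rows = 1.6 × 11.5 = 18.4 → 18 rows.
Stitches to remove: 9 → 9 shaping rows (at 1 st each).
18 / 9 = 2.00 → every 2 rows.

Decrease every 2nd row.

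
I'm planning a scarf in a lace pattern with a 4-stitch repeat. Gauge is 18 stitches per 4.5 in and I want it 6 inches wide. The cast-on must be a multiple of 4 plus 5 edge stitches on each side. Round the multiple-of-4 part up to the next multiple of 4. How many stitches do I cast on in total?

18 / 4.5 = 4 sts per inch.
6 × 4 = 24.00 sts.
Less 10 edge sts → 14.00 for the repeat.
Next multiple of 4: 16.
Add back 10 edge sts → 26.

26 stitches.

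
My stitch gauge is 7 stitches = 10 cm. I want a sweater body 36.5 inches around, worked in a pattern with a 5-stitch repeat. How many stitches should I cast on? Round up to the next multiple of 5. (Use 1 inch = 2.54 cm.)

36.5 in = 36.5 × 2.54 = 92.71 cm.
7 / 10 = 0.7 sts/cm.
92.71 × 0.7 = 64.90 sts.
→ 65.

65 stitches.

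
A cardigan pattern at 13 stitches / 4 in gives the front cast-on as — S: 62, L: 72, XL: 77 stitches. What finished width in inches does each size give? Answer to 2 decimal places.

13/4 = 3.25 sts per in.
S: 62 / 3.25 = 19.077 → 19.08 in.
L: 72 / 3.25 = 22.154 → 22.15 in.
XL: 77 / 3.25 = 23.692 → 23.69 in.

S 19.08 inches; L 22.15 inches; XL 23.69 inches.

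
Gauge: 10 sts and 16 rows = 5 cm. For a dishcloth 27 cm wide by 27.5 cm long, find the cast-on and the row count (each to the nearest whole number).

Cast on 54 stitches and work 88 rows.

Stitch gauge = 10/5 = 2 sts/cm; 27 × 2 = 54.00 → 54 sts.
Row gauge = 16/5 = 3.2 rows/cm; 27.5 × 3.2 = 88.00 → 88 rows.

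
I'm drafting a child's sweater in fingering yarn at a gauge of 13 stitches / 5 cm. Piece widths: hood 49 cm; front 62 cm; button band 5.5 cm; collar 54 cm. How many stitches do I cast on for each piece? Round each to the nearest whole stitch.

hood 127; front 161; button band 14; collar 140.

Rate = 13/5 = 2.6 sts per cm.
hood: 49 × 2.6 = 127.40 → 127.
front: 62 × 2.6 = 161.20 → 161.
button band: 5.5 × 2.6 = 14.30 → 14.
collar: 54 × 2.6 = 140.40 → 140.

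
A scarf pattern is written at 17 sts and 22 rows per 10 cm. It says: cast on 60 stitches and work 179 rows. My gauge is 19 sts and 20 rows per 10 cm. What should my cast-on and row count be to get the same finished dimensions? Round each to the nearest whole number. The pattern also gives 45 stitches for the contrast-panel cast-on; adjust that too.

Stitches: 60 × 19/17 = 67.06 → 67.
Rows: 179 × 20/22 = 162.73 → 163.
contrast-panel cast-on: 45 × 19/17 = 50.29 → 50.

Cast on 67 stitches; work 163 rows; contrast-panel cast-on 50 stitches.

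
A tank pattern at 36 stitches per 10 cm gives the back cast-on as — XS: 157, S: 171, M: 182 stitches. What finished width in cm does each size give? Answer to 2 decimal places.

XS 43.61 cm; S 47.50 cm; M 50.56 cm.

36/10 = 3.6 sts per cm.
XS: 157 / 3.6 = 43.611 → 43.61 cm.
S: 171 / 3.6 = 47.500 → 47.50 cm.
M: 182 / 3.6 = 50.556 → 50.56 cm.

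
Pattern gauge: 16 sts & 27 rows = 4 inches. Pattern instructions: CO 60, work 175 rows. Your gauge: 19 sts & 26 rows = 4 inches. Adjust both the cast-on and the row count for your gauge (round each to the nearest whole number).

Cast on 71 stitches; work 169 rows.

Stitches: 60 × 19/16 = 71.25 → 71.
Rows: 175 × 26/27 = 168.52 → 169.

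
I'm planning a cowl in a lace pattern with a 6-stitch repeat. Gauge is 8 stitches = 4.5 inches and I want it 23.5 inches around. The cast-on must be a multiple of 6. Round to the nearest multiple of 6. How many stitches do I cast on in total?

42 stitches.

8 / 4.5 = 1.778 sts per inch.
23.5 × 1.778 = 41.78 sts.
Nearest multiple of 6: 42.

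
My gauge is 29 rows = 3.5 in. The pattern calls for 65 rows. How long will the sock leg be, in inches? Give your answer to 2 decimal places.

7.84 inches.

29 rows / 3.5 inch = 8.286 rows per inch.
65 / 8.286 = 7.845 inches.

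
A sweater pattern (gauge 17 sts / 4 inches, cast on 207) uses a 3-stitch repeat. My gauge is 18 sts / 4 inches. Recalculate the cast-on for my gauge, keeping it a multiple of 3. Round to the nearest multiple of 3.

CO 219 sts.

207 × 18 / 17 = 219.18.
Nearest multiple of 3: 219.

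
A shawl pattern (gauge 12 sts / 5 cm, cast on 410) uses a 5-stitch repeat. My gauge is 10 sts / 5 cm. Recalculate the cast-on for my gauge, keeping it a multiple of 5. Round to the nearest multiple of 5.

410 × 10 / 12 = 341.67.
Nearest multiple of 5: 340.

Cast on 340 stitches.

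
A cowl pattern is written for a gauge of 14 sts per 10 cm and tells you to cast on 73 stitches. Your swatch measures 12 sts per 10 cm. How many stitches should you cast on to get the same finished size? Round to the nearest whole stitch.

Scale factor = 12 / 14 = 0.857.
73 × 12 / 14 = 62.57 sts.
→ 63 sts.

Cast on 63 stitches.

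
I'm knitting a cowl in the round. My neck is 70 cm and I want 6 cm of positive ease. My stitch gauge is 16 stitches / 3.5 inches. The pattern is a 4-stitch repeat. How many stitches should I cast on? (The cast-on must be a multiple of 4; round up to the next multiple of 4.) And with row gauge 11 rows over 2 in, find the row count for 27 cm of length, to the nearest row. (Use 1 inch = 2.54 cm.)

Cast on 140 stitches; work 58 rows.

Finished = 70 + 6 = 76 cm.
76 cm × 1/2.54 = 29.92 inches.
16/3.5 = 4.571 sts per in; 29.92 × 4.571 = 136.78 sts.
Next multiple of 4 → 140.
27 cm = 10.63 inches; × 5.5 = 58.46 → 58 rows.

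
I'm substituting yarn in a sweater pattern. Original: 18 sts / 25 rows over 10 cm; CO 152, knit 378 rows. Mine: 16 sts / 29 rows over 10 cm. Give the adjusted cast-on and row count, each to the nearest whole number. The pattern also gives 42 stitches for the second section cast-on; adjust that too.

Cast on 135 stitches; work 438 rows; second section cast-on 37 stitches.

Stitches: 152 × 16/18 = 135.11 → 135.
Rows: 378 × 29/25 = 438.48 → 438.
second section cast-on: 42 × 16/18 = 37.33 → 37.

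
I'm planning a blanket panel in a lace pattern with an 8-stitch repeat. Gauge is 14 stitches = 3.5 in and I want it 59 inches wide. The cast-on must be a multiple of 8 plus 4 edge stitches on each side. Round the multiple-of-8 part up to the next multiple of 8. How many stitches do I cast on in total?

14 / 3.5 = 4 sts per inch.
59 × 4 = 236.00 sts.
Less 8 edge sts → 228.00 for the repeat.
Next multiple of 8: 232.
Add back 8 edge sts → 240.

Cast on 240 stitches.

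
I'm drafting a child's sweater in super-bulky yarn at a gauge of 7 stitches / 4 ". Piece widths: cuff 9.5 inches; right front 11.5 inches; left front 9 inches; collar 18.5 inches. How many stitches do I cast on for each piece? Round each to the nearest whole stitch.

Rate = 7/4 = 1.75 sts per in.
cuff: 9.5 × 1.75 = 16.62 → 17.
right front: 11.5 × 1.75 = 20.12 → 20.
left front: 9 × 1.75 = 15.75 → 16.
collar: 18.5 × 1.75 = 32.38 → 32.

cuff 17; right front 20; left front 16; collar 32.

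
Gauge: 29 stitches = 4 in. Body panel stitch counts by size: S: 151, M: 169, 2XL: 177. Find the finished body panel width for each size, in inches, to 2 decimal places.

29/4 = 7.25 sts per in.
S: 151 / 7.25 = 20.828 → 20.83 in.
M: 169 / 7.25 = 23.310 → 23.31 in.
2XL: 177 / 7.25 = 24.414 → 24.41 in.

S 20.83 inches; M 23.31 inches; 2XL 24.41 inches.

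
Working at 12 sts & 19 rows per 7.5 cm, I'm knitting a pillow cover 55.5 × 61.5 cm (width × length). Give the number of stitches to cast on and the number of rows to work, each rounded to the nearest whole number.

Cast on 89 stitches and work 156 rows.

Stitch gauge = 12/7.5 = 1.6 sts/cm; 55.5 × 1.6 = 88.80 → 89 sts.
Row gauge = 19/7.5 = 2.533 rows/cm; 61.5 × 2.533 = 155.80 → 156 rows.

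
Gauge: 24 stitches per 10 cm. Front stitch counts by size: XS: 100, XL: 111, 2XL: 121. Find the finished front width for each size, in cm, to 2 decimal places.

24/10 = 2.4 sts per cm.
XS: 100 / 2.4 = 41.667 → 41.67 cm.
XL: 111 / 2.4 = 46.250 → 46.25 cm.
2XL: 121 / 2.4 = 50.417 → 50.42 cm.

XS 41.67 cm; XL 46.25 cm; 2XL 50.42 cm.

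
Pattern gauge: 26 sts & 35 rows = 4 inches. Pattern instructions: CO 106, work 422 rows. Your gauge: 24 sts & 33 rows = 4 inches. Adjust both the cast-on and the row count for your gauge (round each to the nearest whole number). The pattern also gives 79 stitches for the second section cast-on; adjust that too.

Cast on 98 stitches; work 398 rows; second section cast-on 73 stitches.

Stitches: 106 × 24/26 = 97.85 → 98.
Rows: 422 × 33/35 = 397.89 → 398.
second section cast-on: 79 × 24/26 = 72.92 → 73.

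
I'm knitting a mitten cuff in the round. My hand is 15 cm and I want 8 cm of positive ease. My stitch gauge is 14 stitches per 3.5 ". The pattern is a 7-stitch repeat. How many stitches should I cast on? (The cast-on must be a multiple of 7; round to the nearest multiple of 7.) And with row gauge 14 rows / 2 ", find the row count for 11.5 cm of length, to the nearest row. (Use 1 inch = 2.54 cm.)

Cast on 35 stitches; work 32 rows.

Finished = 15 + 8 = 23 cm.
23 cm × 1/2.54 = 9.06 inches.
14/3.5 = 4 sts per in; 9.06 × 4 = 36.22 sts.
Nearest multiple of 7 → 35.
11.5 cm = 4.53 inches; × 7 = 31.69 → 32 rows.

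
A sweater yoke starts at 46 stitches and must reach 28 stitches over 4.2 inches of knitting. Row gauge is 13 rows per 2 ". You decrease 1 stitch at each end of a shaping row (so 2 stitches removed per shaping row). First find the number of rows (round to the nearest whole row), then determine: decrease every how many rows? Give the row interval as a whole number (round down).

Decrease every 3rd row.

Rows = 4.2 × 6.5 = 27.3 → 27 rows.
Stitches to remove: 18 → 9 shaping rows (at 2 st each).
27 / 9 = 3.00 → every 3 rows.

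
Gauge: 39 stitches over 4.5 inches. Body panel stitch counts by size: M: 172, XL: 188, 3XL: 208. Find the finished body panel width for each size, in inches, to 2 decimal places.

39/4.5 = 8.667 sts per in.
M: 172 / 8.667 = 19.846 → 19.85 in.
XL: 188 / 8.667 = 21.692 → 21.69 in.
3XL: 208 / 8.667 = 24.000 → 24.00 in.

M 19.85 inches; XL 21.69 inches; 3XL 24.00 inches.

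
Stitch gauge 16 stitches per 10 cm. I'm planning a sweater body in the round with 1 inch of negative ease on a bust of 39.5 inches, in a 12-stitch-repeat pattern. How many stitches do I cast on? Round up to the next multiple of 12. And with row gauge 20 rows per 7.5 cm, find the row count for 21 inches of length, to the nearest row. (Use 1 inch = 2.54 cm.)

Finished = 39.5 − 1 = 38.5 inches.
38.5 inches × 2.54 = 97.79 cm.
16/10 = 1.6 sts per cm; 97.79 × 1.6 = 156.46 sts.
Next multiple of 12 → 168.
21 inches = 53.34 cm; × 2.667 = 142.24 → 142 rows.

Cast on 168 stitches; work 142 rows.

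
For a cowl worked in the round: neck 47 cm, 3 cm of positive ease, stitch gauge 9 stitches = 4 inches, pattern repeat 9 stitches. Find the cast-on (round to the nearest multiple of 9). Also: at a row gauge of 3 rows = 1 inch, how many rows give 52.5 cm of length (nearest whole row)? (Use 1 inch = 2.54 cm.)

Finished = 47 + 3 = 50 cm.
50 cm × 1/2.54 = 19.69 inches.
9/4 = 2.25 sts per in; 19.69 × 2.25 = 44.29 sts.
Nearest multiple of 9 → 45.
52.5 cm = 20.67 inches; × 3 = 62.01 → 62 rows.

Cast on 45 stitches; work 62 rows.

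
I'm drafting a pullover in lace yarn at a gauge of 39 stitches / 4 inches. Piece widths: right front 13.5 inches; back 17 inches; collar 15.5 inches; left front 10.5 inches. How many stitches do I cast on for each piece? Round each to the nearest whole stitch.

right front 132; back 166; collar 151; left front 102.

Rate = 39/4 = 9.75 sts per in.
right front: 13.5 × 9.75 = 131.62 → 132.
back: 17 × 9.75 = 165.75 → 166.
collar: 15.5 × 9.75 = 151.12 → 151.
left front: 10.5 × 9.75 = 102.38 → 102.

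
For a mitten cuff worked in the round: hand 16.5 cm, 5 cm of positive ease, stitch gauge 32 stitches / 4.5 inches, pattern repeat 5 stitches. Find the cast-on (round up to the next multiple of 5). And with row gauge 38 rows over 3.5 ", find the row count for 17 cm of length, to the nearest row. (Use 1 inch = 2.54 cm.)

Cast on 65 stitches; work 73 rows.

Finished = 16.5 + 5 = 21.5 cm.
21.5 cm × 1/2.54 = 8.46 inches.
32/4.5 = 7.111 sts per in; 8.46 × 7.111 = 60.19 sts.
Next multiple of 5 → 65.
17 cm = 6.69 inches; × 10.857 = 72.67 → 73 rows.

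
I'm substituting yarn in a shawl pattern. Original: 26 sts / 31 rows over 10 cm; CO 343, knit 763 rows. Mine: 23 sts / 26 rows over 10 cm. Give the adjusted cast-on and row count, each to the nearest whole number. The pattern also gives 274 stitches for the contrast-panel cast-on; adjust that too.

Cast on 303 stitches; work 640 rows; contrast-panel cast-on 242 stitches.

Stitches: 343 × 23/26 = 303.42 → 303.
Rows: 763 × 26/31 = 639.94 → 640.
contrast-panel cast-on: 274 × 23/26 = 242.38 → 242.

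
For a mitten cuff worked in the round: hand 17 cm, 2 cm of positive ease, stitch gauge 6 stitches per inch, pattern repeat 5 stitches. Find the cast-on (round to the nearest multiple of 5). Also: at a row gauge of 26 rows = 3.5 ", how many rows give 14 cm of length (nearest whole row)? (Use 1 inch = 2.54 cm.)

Finished = 17 + 2 = 19 cm.
19 cm × 1/2.54 = 7.48 inches.
6/1 = 6 sts per in; 7.48 × 6 = 44.88 sts.
Nearest multiple of 5 → 45.
14 cm = 5.51 inches; × 7.429 = 40.94 → 41 rows.

Cast on 45 stitches; work 41 rows.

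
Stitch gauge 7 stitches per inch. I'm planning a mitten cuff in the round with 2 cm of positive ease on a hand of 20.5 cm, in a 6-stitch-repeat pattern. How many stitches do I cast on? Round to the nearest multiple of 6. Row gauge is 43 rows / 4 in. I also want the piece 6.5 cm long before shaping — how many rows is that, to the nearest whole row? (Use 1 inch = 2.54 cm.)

Finished = 20.5 + 2 = 22.5 cm.
22.5 cm × 1/2.54 = 8.86 inches.
7/1 = 7 sts per in; 8.86 × 7 = 62.01 sts.
Nearest multiple of 6 → 60.
6.5 cm = 2.56 inches; × 10.75 = 27.51 → 28 rows.

Cast on 60 stitches; work 28 rows.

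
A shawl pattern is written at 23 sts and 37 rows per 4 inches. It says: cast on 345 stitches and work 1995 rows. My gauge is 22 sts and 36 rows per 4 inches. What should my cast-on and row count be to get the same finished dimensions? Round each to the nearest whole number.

Stitches: 345 × 22/23 = 330.00 → 330.
Rows: 1995 × 36/37 = 1941.08 → 1941.

Cast on 330 stitches; work 1941 rows.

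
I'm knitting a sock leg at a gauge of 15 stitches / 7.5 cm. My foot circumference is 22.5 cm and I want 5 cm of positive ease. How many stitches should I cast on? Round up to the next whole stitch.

CO 55 sts.

Finished = 22.5 + 5 = 27.5 cm.
15 / 7.5 = 2 sts per cm.
27.50 × 2 = 55.00 sts.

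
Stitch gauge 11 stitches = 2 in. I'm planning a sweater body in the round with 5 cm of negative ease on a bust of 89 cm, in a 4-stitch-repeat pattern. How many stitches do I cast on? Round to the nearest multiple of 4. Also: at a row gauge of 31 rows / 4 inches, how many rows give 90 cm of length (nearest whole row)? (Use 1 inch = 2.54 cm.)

Finished = 89 − 5 = 84 cm.
84 cm × 1/2.54 = 33.07 inches.
11/2 = 5.5 sts per in; 33.07 × 5.5 = 181.89 sts.
Nearest multiple of 4 → 180.
90 cm = 35.43 inches; × 7.75 = 274.61 → 275 rows.

Cast on 180 stitches; work 275 rows.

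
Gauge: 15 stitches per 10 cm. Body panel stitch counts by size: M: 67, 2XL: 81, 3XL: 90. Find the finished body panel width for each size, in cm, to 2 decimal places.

15/10 = 1.5 sts per cm.
M: 67 / 1.5 = 44.667 → 44.67 cm.
2XL: 81 / 1.5 = 54.000 → 54.00 cm.
3XL: 90 / 1.5 = 60.000 → 60.00 cm.

M 44.67 cm; 2XL 54.00 cm; 3XL 60.00 cm.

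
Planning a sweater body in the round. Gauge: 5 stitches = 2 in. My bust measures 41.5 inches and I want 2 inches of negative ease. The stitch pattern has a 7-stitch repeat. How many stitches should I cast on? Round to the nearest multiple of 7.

Finished = 41.5 − 2 = 39.5 inches.
5 / 2 = 2.5 sts/in.
39.5 × 2.5 = 98.75 sts.
Nearest multiple of 7: 98.

CO 98 sts.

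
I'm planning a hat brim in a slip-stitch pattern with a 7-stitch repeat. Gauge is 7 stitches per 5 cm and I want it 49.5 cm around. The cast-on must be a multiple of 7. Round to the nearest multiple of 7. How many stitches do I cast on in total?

Cast on 70 stitches.

7 / 5 = 1.4 sts per cm.
49.5 × 1.4 = 69.30 sts.
Nearest multiple of 7: 70.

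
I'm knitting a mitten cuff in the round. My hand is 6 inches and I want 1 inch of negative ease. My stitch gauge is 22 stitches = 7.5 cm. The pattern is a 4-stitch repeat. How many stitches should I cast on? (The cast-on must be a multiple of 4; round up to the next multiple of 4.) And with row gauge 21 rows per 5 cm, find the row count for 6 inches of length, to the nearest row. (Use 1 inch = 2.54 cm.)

Cast on 40 stitches; work 64 rows.

Finished = 6 − 1 = 5 inches.
5 inches × 2.54 = 12.70 cm.
22/7.5 = 2.933 sts per cm; 12.70 × 2.933 = 37.25 sts.
Next multiple of 4 → 40.
6 inches = 15.24 cm; × 4.2 = 64.01 → 64 rows.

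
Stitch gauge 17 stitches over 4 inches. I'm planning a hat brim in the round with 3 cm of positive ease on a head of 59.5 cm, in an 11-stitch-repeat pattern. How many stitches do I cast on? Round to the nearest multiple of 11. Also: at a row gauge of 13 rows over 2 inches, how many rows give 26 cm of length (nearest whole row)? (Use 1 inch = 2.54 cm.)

Finished = 59.5 + 3 = 62.5 cm.
62.5 cm × 1/2.54 = 24.61 inches.
17/4 = 4.25 sts per in; 24.61 × 4.25 = 104.58 sts.
Nearest multiple of 11 → 110.
26 cm = 10.24 inches; × 6.5 = 66.54 → 67 rows.

Cast on 110 stitches; work 67 rows.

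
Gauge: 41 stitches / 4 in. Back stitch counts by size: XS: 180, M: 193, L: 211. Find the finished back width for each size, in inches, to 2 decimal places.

41/4 = 10.25 sts per in.
XS: 180 / 10.25 = 17.561 → 17.56 in.
M: 193 / 10.25 = 18.829 → 18.83 in.
L: 211 / 10.25 = 20.585 → 20.59 in.

XS 17.56 inches; M 18.83 inches; L 20.59 inches.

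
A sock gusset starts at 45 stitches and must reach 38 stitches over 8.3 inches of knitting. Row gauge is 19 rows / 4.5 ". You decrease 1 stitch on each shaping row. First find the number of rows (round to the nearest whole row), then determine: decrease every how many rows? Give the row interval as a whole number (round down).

Rows = 8.3 × 4.222 = 35.0 → 35 rows.
Stitches to remove: 7 → 7 shaping rows (at 1 st each).
35 / 7 = 5.00 → every 5 rows.

Decrease every 5th row.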